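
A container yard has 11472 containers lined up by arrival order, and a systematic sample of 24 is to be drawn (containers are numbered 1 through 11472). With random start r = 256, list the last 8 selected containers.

k = N/n = 11472/24 = 478
17th selection = 256 + 16×478 = 7904
18th: 7904 + 478 = 8382
19th: 8382 + 478 = 8860
20th: 8860 + 478 = 9338
21st: 9338 + 478 = 9816
22nd: 9816 + 478 = 10294
23rd: 10294 + 478 = 10772
24th: 10772 + 478 = 11250

7904, 8382, 8860, 9338, 9816, 10294, 10772, 11250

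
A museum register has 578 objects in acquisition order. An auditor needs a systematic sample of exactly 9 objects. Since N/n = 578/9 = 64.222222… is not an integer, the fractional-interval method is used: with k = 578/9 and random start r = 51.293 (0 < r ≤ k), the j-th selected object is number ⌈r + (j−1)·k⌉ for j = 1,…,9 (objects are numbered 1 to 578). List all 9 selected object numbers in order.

52, 116, 180, 244, 309, 373, 437, 501, 566

j=1: r + 0k = 51.293 → ⌈·⌉ = 52
j=2: r + 1k = 115.515222… → ⌈·⌉ = 116
j=3: r + 2k = 179.737444… → ⌈·⌉ = 180
j=4: r + 3k = 243.959666… → ⌈·⌉ = 244
j=5: r + 4k = 308.181888… → ⌈·⌉ = 309
j=6: r + 5k = 372.404111… → ⌈·⌉ = 373
j=7: r + 6k = 436.626333… → ⌈·⌉ = 437
j=8: r + 7k = 500.848555… → ⌈·⌉ = 501
j=9: r + 8k = 565.070777… → ⌈·⌉ = 566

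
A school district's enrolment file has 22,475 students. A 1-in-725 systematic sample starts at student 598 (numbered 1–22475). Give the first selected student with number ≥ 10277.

10748

k = 725
Steps past start: ⌈(10277 − 598)/725⌉ = ⌈9679/725⌉ = 14
Selected student: 598 + 14×725 = 10748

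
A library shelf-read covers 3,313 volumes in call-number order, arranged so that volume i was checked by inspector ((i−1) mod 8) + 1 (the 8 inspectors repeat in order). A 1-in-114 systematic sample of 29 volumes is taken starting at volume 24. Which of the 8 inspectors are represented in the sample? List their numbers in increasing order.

Consecutive selections differ by k = 114, so their inspector numbers differ by 114 mod 8 = 2.
gcd(114, 8) = 2, so the sample visits 8/2 = 4 distinct residues mod 8.
Start 24 is inspector 8; the inspectors hit are 2, 4, 6, 8.

2, 4, 6, 8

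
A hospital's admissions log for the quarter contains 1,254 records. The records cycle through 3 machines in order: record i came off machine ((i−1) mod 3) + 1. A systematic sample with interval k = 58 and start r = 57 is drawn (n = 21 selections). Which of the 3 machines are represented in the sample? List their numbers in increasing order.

Consecutive selections differ by k = 58, so their machine numbers differ by 58 mod 3 = 1.
gcd(58, 3) = 1, so the sample visits 3/1 = 3 distinct residues mod 3.
Start 57 is machine 3; the machines hit are 1, 2, 3.

1, 2, 3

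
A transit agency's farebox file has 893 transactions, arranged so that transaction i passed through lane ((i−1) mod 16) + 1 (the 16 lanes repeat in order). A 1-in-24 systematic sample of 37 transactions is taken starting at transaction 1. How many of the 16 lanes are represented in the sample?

Consecutive selections differ by k = 24, so their lane numbers differ by 24 mod 16 = 8.
gcd(24, 16) = 8, so the sample visits 16/8 = 2 distinct residues mod 16.
Start 1 is lane 1; the lanes hit are 1, 9.

2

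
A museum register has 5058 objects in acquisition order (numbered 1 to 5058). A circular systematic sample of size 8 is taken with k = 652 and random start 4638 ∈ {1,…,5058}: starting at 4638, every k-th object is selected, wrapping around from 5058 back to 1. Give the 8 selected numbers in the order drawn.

4638, 232, 884, 1536, 2188, 2840, 3492, 4144

Selection 1: 4638
Selection 2: 4638 + 652 = 5290 → 5290 − 5058 = 232
Selection 3: 232 + 652 = 884
Selection 4: 884 + 652 = 1536
Selection 5: 1536 + 652 = 2188
Selection 6: 2188 + 652 = 2840
Selection 7: 2840 + 652 = 3492
Selection 8: 3492 + 652 = 4144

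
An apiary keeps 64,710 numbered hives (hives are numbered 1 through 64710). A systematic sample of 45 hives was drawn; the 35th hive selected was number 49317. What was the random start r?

k = 64710/45 = 1438
r = 49317 − (35−1)×1438 = 49317 − 48892 = 425

425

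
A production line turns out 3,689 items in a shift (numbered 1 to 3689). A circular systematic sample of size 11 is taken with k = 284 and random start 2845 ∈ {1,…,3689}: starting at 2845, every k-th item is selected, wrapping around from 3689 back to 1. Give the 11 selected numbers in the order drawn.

Selection 1: 2845
Selection 2: 2845 + 284 = 3129
Selection 3: 3129 + 284 = 3413
Selection 4: 3413 + 284 = 3697 → 3697 − 3689 = 8
Selection 5: 8 + 284 = 292
Selection 6: 292 + 284 = 576
Selection 7: 576 + 284 = 860
Selection 8: 860 + 284 = 1144
Selection 9: 1144 + 284 = 1428
Selection 10: 1428 + 284 = 1712
Selection 11: 1712 + 284 = 1996

2845, 3129, 3413, 8, 292, 576, 860, 1144, 1428, 1712, 1996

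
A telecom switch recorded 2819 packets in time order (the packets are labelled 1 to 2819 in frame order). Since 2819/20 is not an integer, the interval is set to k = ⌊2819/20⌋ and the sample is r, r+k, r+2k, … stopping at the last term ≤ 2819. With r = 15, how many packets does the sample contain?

k = ⌊2819/20⌋ = 140
Achieved size = ⌊(2819 − 15)/140⌋ + 1 = ⌊2804/140⌋ + 1 = 20 + 1 = 21
(last selection: 15 + 20×140 = 2815 ≤ 2819; next would be 2955 > 2819)

21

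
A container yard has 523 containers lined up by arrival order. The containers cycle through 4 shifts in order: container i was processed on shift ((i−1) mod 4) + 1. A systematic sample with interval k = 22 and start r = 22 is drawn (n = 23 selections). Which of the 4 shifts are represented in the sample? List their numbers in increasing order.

2, 4

Consecutive selections differ by k = 22, so their shift numbers differ by 22 mod 4 = 2.
gcd(22, 4) = 2, so the sample visits 4/2 = 2 distinct residues mod 4.
Start 22 is shift 2; the shifts hit are 2, 4.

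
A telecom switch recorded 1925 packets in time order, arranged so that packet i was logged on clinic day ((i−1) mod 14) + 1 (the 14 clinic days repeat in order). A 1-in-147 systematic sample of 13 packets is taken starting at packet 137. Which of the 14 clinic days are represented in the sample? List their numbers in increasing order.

4, 11

Consecutive selections differ by k = 147, so their clinic day numbers differ by 147 mod 14 = 7.
gcd(147, 14) = 7, so the sample visits 14/7 = 2 distinct residues mod 14.
Start 137 is clinic day 11; the clinic days hit are 4, 11.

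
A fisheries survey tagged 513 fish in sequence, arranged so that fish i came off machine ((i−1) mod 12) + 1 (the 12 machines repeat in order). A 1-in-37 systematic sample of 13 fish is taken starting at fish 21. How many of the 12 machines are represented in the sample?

Consecutive selections differ by k = 37, so their machine numbers differ by 37 mod 12 = 1.
gcd(37, 12) = 1, so the sample visits 12/1 = 12 distinct residues mod 12.
Start 21 is machine 9; the machines hit are 1, 2, 3, 4, 5, 6, 7, 8, 9, 10, 11, 12.

12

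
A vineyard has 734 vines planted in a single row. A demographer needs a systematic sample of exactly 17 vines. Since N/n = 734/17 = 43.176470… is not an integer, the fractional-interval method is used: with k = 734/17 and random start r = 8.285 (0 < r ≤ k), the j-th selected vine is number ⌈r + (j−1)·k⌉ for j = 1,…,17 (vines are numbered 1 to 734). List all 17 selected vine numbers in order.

j=1: r + 0k = 8.285 → ⌈·⌉ = 9
j=2: r + 1k = 51.461470… → ⌈·⌉ = 52
j=3: r + 2k = 94.637941… → ⌈·⌉ = 95
j=4: r + 3k = 137.814411… → ⌈·⌉ = 138
j=5: r + 4k = 180.990882… → ⌈·⌉ = 181
j=6: r + 5k = 224.167352… → ⌈·⌉ = 225
j=7: r + 6k = 267.343823… → ⌈·⌉ = 268
j=8: r + 7k = 310.520294… → ⌈·⌉ = 311
j=9: r + 8k = 353.696764… → ⌈·⌉ = 354
j=10: r + 9k = 396.873235… → ⌈·⌉ = 397
j=11: r + 10k = 440.049705… → ⌈·⌉ = 441
j=12: r + 11k = 483.226176… → ⌈·⌉ = 484
j=13: r + 12k = 526.402647… → ⌈·⌉ = 527
j=14: r + 13k = 569.579117… → ⌈·⌉ = 570
j=15: r + 14k = 612.755588… → ⌈·⌉ = 613
j=16: r + 15k = 655.932058… → ⌈·⌉ = 656
j=17: r + 16k = 699.108529… → ⌈·⌉ = 700

9, 52, 95, 138, 181, 225, 268, 311, 354, 397, 441, 484, 527, 570, 613, 656, 700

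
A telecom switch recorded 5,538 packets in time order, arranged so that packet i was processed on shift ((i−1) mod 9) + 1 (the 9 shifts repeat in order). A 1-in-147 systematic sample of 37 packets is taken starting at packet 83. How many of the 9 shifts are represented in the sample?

3

Consecutive selections differ by k = 147, so their shift numbers differ by 147 mod 9 = 3.
gcd(147, 9) = 3, so the sample visits 9/3 = 3 distinct residues mod 9.
Start 83 is shift 2; the shifts hit are 2, 5, 8.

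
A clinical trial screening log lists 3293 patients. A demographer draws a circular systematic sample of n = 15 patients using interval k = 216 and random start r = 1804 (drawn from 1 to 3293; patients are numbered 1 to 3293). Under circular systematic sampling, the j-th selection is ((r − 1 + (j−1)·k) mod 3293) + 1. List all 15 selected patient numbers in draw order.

1804, 2020, 2236, 2452, 2668, 2884, 3100, 23, 239, 455, 671, 887, 1103, 1319, 1535

Selection 1: 1804
Selection 2: 1804 + 216 = 2020
Selection 3: 2020 + 216 = 2236
Selection 4: 2236 + 216 = 2452
Selection 5: 2452 + 216 = 2668
Selection 6: 2668 + 216 = 2884
Selection 7: 2884 + 216 = 3100
Selection 8: 3100 + 216 = 3316 → 3316 − 3293 = 23
Selection 9: 23 + 216 = 239
Selection 10: 239 + 216 = 455
Selection 11: 455 + 216 = 671
Selection 12: 671 + 216 = 887
Selection 13: 887 + 216 = 1103
Selection 14: 1103 + 216 = 1319
Selection 15: 1319 + 216 = 1535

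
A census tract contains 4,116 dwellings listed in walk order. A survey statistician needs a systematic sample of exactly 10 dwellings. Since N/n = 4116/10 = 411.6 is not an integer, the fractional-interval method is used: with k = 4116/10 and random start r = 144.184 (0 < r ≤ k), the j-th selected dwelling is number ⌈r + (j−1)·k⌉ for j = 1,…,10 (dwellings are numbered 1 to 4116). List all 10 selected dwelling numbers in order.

145, 556, 968, 1379, 1791, 2203, 2614, 3026, 3437, 3849

j=1: r + 0k = 144.184 → ⌈·⌉ = 145
j=2: r + 1k = 555.784 → ⌈·⌉ = 556
j=3: r + 2k = 967.384 → ⌈·⌉ = 968
j=4: r + 3k = 1378.984 → ⌈·⌉ = 1379
j=5: r + 4k = 1790.584 → ⌈·⌉ = 1791
j=6: r + 5k = 2202.184 → ⌈·⌉ = 2203
j=7: r + 6k = 2613.784 → ⌈·⌉ = 2614
j=8: r + 7k = 3025.384 → ⌈·⌉ = 3026
j=9: r + 8k = 3436.984 → ⌈·⌉ = 3437
j=10: r + 9k = 3848.584 → ⌈·⌉ = 3849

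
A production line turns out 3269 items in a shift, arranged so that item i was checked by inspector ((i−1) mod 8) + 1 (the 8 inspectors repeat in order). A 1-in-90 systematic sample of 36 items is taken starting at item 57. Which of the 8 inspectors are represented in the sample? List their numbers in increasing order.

Consecutive selections differ by k = 90, so their inspector numbers differ by 90 mod 8 = 2.
gcd(90, 8) = 2, so the sample visits 8/2 = 4 distinct residues mod 8.
Start 57 is inspector 1; the inspectors hit are 1, 3, 5, 7.

1, 3, 5, 7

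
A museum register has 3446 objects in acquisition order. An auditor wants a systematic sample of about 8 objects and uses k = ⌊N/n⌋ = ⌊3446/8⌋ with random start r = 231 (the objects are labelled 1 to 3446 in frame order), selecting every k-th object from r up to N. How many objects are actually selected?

8

k = ⌊3446/8⌋ = 430
Achieved size = ⌊(3446 − 231)/430⌋ + 1 = ⌊3215/430⌋ + 1 = 7 + 1 = 8
(last selection: 231 + 7×430 = 3241 ≤ 3446; next would be 3671 > 3446)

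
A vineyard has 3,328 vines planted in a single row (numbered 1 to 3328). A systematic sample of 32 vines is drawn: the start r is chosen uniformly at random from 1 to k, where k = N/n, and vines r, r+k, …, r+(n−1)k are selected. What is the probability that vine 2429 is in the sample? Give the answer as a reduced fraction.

1/104

k = 3328/32 = 104.
Vine 2429 is selected iff r ≡ 2429 (mod 104); exactly one such r in {1,…,104}.
Inclusion probability = 1/104.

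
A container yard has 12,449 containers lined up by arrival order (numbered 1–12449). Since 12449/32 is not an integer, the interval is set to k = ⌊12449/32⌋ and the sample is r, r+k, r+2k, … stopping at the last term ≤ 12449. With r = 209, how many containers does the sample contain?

32

k = ⌊12449/32⌋ = 389
Achieved size = ⌊(12449 − 209)/389⌋ + 1 = ⌊12240/389⌋ + 1 = 31 + 1 = 32
(last selection: 209 + 31×389 = 12268 ≤ 12449; next would be 12657 > 12449)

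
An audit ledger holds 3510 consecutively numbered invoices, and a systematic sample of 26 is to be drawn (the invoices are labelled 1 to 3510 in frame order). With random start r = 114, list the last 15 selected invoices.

1599, 1734, 1869, 2004, 2139, 2274, 2409, 2544, 2679, 2814, 2949, 3084, 3219, 3354, 3489

k = N/n = 3510/26 = 135
12th selection = 114 + 11×135 = 1599
13th: 1599 + 135 = 1734
14th: 1734 + 135 = 1869
15th: 1869 + 135 = 2004
16th: 2004 + 135 = 2139
17th: 2139 + 135 = 2274
18th: 2274 + 135 = 2409
19th: 2409 + 135 = 2544
20th: 2544 + 135 = 2679
21st: 2679 + 135 = 2814
22nd: 2814 + 135 = 2949
23rd: 2949 + 135 = 3084
24th: 3084 + 135 = 3219
25th: 3219 + 135 = 3354
26th: 3354 + 135 = 3489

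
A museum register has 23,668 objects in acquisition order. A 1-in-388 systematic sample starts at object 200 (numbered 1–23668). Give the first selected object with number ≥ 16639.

k = 388
Steps past start: ⌈(16639 − 200)/388⌉ = ⌈16439/388⌉ = 43
Selected object: 200 + 43×388 = 16884

16884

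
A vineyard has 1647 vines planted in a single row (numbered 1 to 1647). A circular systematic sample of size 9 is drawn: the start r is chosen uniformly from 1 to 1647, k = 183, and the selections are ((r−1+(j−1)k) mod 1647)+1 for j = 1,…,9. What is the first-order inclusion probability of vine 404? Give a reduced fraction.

For each position j, as r ranges over 1…1647 the j-th selection hits every vine exactly once, so vine 404 is selected for exactly 9 of the 1647 starts.
Inclusion probability = 9/1647 = 1/183.

1/183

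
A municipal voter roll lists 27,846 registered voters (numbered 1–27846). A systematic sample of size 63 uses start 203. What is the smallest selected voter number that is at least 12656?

k = 27846/63 = 442
Steps past start: ⌈(12656 − 203)/442⌉ = ⌈12453/442⌉ = 29
Selected voter: 203 + 29×442 = 13021

13021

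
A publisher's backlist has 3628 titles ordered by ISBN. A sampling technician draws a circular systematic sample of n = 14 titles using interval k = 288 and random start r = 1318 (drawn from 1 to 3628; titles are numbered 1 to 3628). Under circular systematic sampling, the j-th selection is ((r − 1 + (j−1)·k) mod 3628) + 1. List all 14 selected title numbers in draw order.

1318, 1606, 1894, 2182, 2470, 2758, 3046, 3334, 3622, 282, 570, 858, 1146, 1434

Selection 1: 1318
Selection 2: 1318 + 288 = 1606
Selection 3: 1606 + 288 = 1894
Selection 4: 1894 + 288 = 2182
Selection 5: 2182 + 288 = 2470
Selection 6: 2470 + 288 = 2758
Selection 7: 2758 + 288 = 3046
Selection 8: 3046 + 288 = 3334
Selection 9: 3334 + 288 = 3622
Selection 10: 3622 + 288 = 3910 → 3910 − 3628 = 282
Selection 11: 282 + 288 = 570
Selection 12: 570 + 288 = 858
Selection 13: 858 + 288 = 1146
Selection 14: 1146 + 288 = 1434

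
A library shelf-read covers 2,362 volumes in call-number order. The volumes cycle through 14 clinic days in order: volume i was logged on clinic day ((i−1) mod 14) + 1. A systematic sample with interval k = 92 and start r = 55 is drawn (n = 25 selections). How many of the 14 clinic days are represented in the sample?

Consecutive selections differ by k = 92, so their clinic day numbers differ by 92 mod 14 = 8.
gcd(92, 14) = 2, so the sample visits 14/2 = 7 distinct residues mod 14.
Start 55 is clinic day 13; the clinic days hit are 1, 3, 5, 7, 9, 11, 13.

7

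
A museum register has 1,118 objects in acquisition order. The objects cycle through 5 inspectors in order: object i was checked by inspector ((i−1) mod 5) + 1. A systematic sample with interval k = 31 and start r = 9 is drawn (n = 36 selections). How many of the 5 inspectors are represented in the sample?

5

Consecutive selections differ by k = 31, so their inspector numbers differ by 31 mod 5 = 1.
gcd(31, 5) = 1, so the sample visits 5/1 = 5 distinct residues mod 5.
Start 9 is inspector 4; the inspectors hit are 1, 2, 3, 4, 5.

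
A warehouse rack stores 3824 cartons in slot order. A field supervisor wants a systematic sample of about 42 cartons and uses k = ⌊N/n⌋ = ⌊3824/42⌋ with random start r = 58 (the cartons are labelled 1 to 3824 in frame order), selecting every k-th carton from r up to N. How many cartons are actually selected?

42

k = ⌊3824/42⌋ = 91
Achieved size = ⌊(3824 − 58)/91⌋ + 1 = ⌊3766/91⌋ + 1 = 41 + 1 = 42
(last selection: 58 + 41×91 = 3789 ≤ 3824; next would be 3880 > 3824)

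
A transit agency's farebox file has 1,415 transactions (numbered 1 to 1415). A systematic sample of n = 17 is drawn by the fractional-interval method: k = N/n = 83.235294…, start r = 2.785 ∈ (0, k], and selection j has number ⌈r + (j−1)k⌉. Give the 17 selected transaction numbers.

j=1: r + 0k = 2.785 → ⌈·⌉ = 3
j=2: r + 1k = 86.020294… → ⌈·⌉ = 87
j=3: r + 2k = 169.255588… → ⌈·⌉ = 170
j=4: r + 3k = 252.490882… → ⌈·⌉ = 253
j=5: r + 4k = 335.726176… → ⌈·⌉ = 336
j=6: r + 5k = 418.961470… → ⌈·⌉ = 419
j=7: r + 6k = 502.196764… → ⌈·⌉ = 503
j=8: r + 7k = 585.432058… → ⌈·⌉ = 586
j=9: r + 8k = 668.667352… → ⌈·⌉ = 669
j=10: r + 9k = 751.902647… → ⌈·⌉ = 752
j=11: r + 10k = 835.137941… → ⌈·⌉ = 836
j=12: r + 11k = 918.373235… → ⌈·⌉ = 919
j=13: r + 12k = 1001.608529… → ⌈·⌉ = 1002
j=14: r + 13k = 1084.843823… → ⌈·⌉ = 1085
j=15: r + 14k = 1168.079117… → ⌈·⌉ = 1169
j=16: r + 15k = 1251.314411… → ⌈·⌉ = 1252
j=17: r + 16k = 1334.549705… → ⌈·⌉ = 1335

3, 87, 170, 253, 336, 419, 503, 586, 669, 752, 836, 919, 1002, 1085, 1169, 1252, 1335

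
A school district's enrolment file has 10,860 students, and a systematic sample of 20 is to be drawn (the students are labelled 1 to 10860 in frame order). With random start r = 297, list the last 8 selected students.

6813, 7356, 7899, 8442, 8985, 9528, 10071, 10614

k = N/n = 10860/20 = 543
13th selection = 297 + 12×543 = 6813
14th: 6813 + 543 = 7356
15th: 7356 + 543 = 7899
16th: 7899 + 543 = 8442
17th: 8442 + 543 = 8985
18th: 8985 + 543 = 9528
19th: 9528 + 543 = 10071
20th: 10071 + 543 = 10614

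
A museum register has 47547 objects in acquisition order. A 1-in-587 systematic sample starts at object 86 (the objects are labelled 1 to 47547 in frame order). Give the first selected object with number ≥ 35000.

k = 587
Steps past start: ⌈(35000 − 86)/587⌉ = ⌈34914/587⌉ = 60
Selected object: 86 + 60×587 = 35306

35306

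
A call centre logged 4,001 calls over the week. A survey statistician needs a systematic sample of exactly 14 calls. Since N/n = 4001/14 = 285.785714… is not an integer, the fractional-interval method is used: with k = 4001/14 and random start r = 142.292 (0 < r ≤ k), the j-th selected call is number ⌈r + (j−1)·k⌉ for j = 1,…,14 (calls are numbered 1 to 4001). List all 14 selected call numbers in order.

143, 429, 714, 1000, 1286, 1572, 1858, 2143, 2429, 2715, 3001, 3286, 3572, 3858

j=1: r + 0k = 142.292 → ⌈·⌉ = 143
j=2: r + 1k = 428.077714… → ⌈·⌉ = 429
j=3: r + 2k = 713.863428… → ⌈·⌉ = 714
j=4: r + 3k = 999.649142… → ⌈·⌉ = 1000
j=5: r + 4k = 1285.434857… → ⌈·⌉ = 1286
j=6: r + 5k = 1571.220571… → ⌈·⌉ = 1572
j=7: r + 6k = 1857.006285… → ⌈·⌉ = 1858
j=8: r + 7k = 2142.792 → ⌈·⌉ = 2143
j=9: r + 8k = 2428.577714… → ⌈·⌉ = 2429
j=10: r + 9k = 2714.363428… → ⌈·⌉ = 2715
j=11: r + 10k = 3000.149142… → ⌈·⌉ = 3001
j=12: r + 11k = 3285.934857… → ⌈·⌉ = 3286
j=13: r + 12k = 3571.720571… → ⌈·⌉ = 3572
j=14: r + 13k = 3857.506285… → ⌈·⌉ = 3858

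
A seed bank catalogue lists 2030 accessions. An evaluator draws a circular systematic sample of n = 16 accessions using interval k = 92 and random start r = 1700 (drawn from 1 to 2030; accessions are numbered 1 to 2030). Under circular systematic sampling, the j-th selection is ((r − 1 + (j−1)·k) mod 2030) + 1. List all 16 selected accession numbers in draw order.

1700, 1792, 1884, 1976, 38, 130, 222, 314, 406, 498, 590, 682, 774, 866, 958, 1050

Selection 1: 1700
Selection 2: 1700 + 92 = 1792
Selection 3: 1792 + 92 = 1884
Selection 4: 1884 + 92 = 1976
Selection 5: 1976 + 92 = 2068 → 2068 − 2030 = 38
Selection 6: 38 + 92 = 130
Selection 7: 130 + 92 = 222
Selection 8: 222 + 92 = 314
Selection 9: 314 + 92 = 406
Selection 10: 406 + 92 = 498
Selection 11: 498 + 92 = 590
Selection 12: 590 + 92 = 682
Selection 13: 682 + 92 = 774
Selection 14: 774 + 92 = 866
Selection 15: 866 + 92 = 958
Selection 16: 958 + 92 = 1050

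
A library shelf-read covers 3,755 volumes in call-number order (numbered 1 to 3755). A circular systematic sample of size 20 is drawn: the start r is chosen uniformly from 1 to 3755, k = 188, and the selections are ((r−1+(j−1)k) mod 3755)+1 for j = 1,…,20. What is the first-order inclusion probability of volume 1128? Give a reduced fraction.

For each position j, as r ranges over 1…3755 the j-th selection hits every volume exactly once, so volume 1128 is selected for exactly 20 of the 3755 starts.
Inclusion probability = 20/3755 = 4/751.

4/751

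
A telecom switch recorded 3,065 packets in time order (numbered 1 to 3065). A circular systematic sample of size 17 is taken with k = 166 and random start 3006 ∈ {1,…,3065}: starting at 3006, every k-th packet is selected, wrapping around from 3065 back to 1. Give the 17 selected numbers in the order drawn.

Selection 1: 3006
Selection 2: 3006 + 166 = 3172 → 3172 − 3065 = 107
Selection 3: 107 + 166 = 273
Selection 4: 273 + 166 = 439
Selection 5: 439 + 166 = 605
Selection 6: 605 + 166 = 771
Selection 7: 771 + 166 = 937
Selection 8: 937 + 166 = 1103
Selection 9: 1103 + 166 = 1269
Selection 10: 1269 + 166 = 1435
Selection 11: 1435 + 166 = 1601
Selection 12: 1601 + 166 = 1767
Selection 13: 1767 + 166 = 1933
Selection 14: 1933 + 166 = 2099
Selection 15: 2099 + 166 = 2265
Selection 16: 2265 + 166 = 2431
Selection 17: 2431 + 166 = 2597

3006, 107, 273, 439, 605, 771, 937, 1103, 1269, 1435, 1601, 1767, 1933, 2099, 2265, 2431, 2597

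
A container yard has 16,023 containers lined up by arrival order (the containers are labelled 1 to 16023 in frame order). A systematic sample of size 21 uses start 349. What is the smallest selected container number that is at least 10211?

10268

k = 16023/21 = 763
Steps past start: ⌈(10211 − 349)/763⌉ = ⌈9862/763⌉ = 13
Selected container: 349 + 13×763 = 10268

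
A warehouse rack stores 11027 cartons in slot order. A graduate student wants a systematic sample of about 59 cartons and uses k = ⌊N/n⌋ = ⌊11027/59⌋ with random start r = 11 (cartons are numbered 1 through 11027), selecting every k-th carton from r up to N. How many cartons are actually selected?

60

k = ⌊11027/59⌋ = 186
Achieved size = ⌊(11027 − 11)/186⌋ + 1 = ⌊11016/186⌋ + 1 = 59 + 1 = 60
(last selection: 11 + 59×186 = 10985 ≤ 11027; next would be 11171 > 11027)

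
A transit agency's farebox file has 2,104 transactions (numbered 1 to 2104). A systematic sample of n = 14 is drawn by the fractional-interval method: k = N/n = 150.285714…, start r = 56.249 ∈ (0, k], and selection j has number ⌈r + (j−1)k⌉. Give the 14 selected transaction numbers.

57, 207, 357, 508, 658, 808, 958, 1109, 1259, 1409, 1560, 1710, 1860, 2010

j=1: r + 0k = 56.249 → ⌈·⌉ = 57
j=2: r + 1k = 206.534714… → ⌈·⌉ = 207
j=3: r + 2k = 356.820428… → ⌈·⌉ = 357
j=4: r + 3k = 507.106142… → ⌈·⌉ = 508
j=5: r + 4k = 657.391857… → ⌈·⌉ = 658
j=6: r + 5k = 807.677571… → ⌈·⌉ = 808
j=7: r + 6k = 957.963285… → ⌈·⌉ = 958
j=8: r + 7k = 1108.249 → ⌈·⌉ = 1109
j=9: r + 8k = 1258.534714… → ⌈·⌉ = 1259
j=10: r + 9k = 1408.820428… → ⌈·⌉ = 1409
j=11: r + 10k = 1559.106142… → ⌈·⌉ = 1560
j=12: r + 11k = 1709.391857… → ⌈·⌉ = 1710
j=13: r + 12k = 1859.677571… → ⌈·⌉ = 1860
j=14: r + 13k = 2009.963285… → ⌈·⌉ = 2010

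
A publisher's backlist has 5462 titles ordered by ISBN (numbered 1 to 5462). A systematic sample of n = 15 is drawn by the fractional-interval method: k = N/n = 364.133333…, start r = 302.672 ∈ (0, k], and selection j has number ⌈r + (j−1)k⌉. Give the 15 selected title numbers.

303, 667, 1031, 1396, 1760, 2124, 2488, 2852, 3216, 3580, 3945, 4309, 4673, 5037, 5401

j=1: r + 0k = 302.672 → ⌈·⌉ = 303
j=2: r + 1k = 666.805333… → ⌈·⌉ = 667
j=3: r + 2k = 1030.938666… → ⌈·⌉ = 1031
j=4: r + 3k = 1395.072 → ⌈·⌉ = 1396
j=5: r + 4k = 1759.205333… → ⌈·⌉ = 1760
j=6: r + 5k = 2123.338666… → ⌈·⌉ = 2124
j=7: r + 6k = 2487.472 → ⌈·⌉ = 2488
j=8: r + 7k = 2851.605333… → ⌈·⌉ = 2852
j=9: r + 8k = 3215.738666… → ⌈·⌉ = 3216
j=10: r + 9k = 3579.872 → ⌈·⌉ = 3580
j=11: r + 10k = 3944.005333… → ⌈·⌉ = 3945
j=12: r + 11k = 4308.138666… → ⌈·⌉ = 4309
j=13: r + 12k = 4672.272 → ⌈·⌉ = 4673
j=14: r + 13k = 5036.405333… → ⌈·⌉ = 5037
j=15: r + 14k = 5400.538666… → ⌈·⌉ = 5401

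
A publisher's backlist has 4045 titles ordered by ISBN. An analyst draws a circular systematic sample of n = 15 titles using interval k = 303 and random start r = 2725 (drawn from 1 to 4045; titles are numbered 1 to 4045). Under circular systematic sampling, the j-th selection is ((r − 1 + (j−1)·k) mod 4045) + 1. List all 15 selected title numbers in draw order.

2725, 3028, 3331, 3634, 3937, 195, 498, 801, 1104, 1407, 1710, 2013, 2316, 2619, 2922

Selection 1: 2725
Selection 2: 2725 + 303 = 3028
Selection 3: 3028 + 303 = 3331
Selection 4: 3331 + 303 = 3634
Selection 5: 3634 + 303 = 3937
Selection 6: 3937 + 303 = 4240 → 4240 − 4045 = 195
Selection 7: 195 + 303 = 498
Selection 8: 498 + 303 = 801
Selection 9: 801 + 303 = 1104
Selection 10: 1104 + 303 = 1407
Selection 11: 1407 + 303 = 1710
Selection 12: 1710 + 303 = 2013
Selection 13: 2013 + 303 = 2316
Selection 14: 2316 + 303 = 2619
Selection 15: 2619 + 303 = 2922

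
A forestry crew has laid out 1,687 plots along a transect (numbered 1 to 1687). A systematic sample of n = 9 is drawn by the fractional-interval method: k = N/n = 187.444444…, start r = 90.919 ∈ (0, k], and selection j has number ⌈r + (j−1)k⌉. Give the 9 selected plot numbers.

j=1: r + 0k = 90.919 → ⌈·⌉ = 91
j=2: r + 1k = 278.363444… → ⌈·⌉ = 279
j=3: r + 2k = 465.807888… → ⌈·⌉ = 466
j=4: r + 3k = 653.252333… → ⌈·⌉ = 654
j=5: r + 4k = 840.696777… → ⌈·⌉ = 841
j=6: r + 5k = 1028.141222… → ⌈·⌉ = 1029
j=7: r + 6k = 1215.585666… → ⌈·⌉ = 1216
j=8: r + 7k = 1403.030111… → ⌈·⌉ = 1404
j=9: r + 8k = 1590.474555… → ⌈·⌉ = 1591

91, 279, 466, 654, 841, 1029, 1216, 1404, 1591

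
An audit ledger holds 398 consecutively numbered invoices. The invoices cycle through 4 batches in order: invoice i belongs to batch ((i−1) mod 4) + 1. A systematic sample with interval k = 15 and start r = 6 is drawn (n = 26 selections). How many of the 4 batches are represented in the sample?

Consecutive selections differ by k = 15, so their batch numbers differ by 15 mod 4 = 3.
gcd(15, 4) = 1, so the sample visits 4/1 = 4 distinct residues mod 4.
Start 6 is batch 2; the batches hit are 1, 2, 3, 4.

4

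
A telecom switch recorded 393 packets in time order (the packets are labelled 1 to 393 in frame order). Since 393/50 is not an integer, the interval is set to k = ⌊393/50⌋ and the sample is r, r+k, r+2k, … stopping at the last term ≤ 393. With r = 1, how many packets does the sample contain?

k = ⌊393/50⌋ = 7
Achieved size = ⌊(393 − 1)/7⌋ + 1 = ⌊392/7⌋ + 1 = 56 + 1 = 57
(last selection: 1 + 56×7 = 393 ≤ 393; next would be 400 > 393)

57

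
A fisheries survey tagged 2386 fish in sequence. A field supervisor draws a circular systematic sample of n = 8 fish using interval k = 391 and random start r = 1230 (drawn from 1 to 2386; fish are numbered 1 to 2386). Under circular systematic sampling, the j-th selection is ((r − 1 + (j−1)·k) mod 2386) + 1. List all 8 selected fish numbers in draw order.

Selection 1: 1230
Selection 2: 1230 + 391 = 1621
Selection 3: 1621 + 391 = 2012
Selection 4: 2012 + 391 = 2403 → 2403 − 2386 = 17
Selection 5: 17 + 391 = 408
Selection 6: 408 + 391 = 799
Selection 7: 799 + 391 = 1190
Selection 8: 1190 + 391 = 1581

1230, 1621, 2012, 17, 408, 799, 1190, 1581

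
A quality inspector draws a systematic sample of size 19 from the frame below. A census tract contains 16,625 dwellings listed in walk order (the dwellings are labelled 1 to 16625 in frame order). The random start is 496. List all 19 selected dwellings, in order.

k = N/n = 16625/19 = 875
dwelling 1: 496
dwelling 2: 496 + 875 = 1371
dwelling 3: 1371 + 875 = 2246
dwelling 4: 2246 + 875 = 3121
dwelling 5: 3121 + 875 = 3996
dwelling 6: 3996 + 875 = 4871
dwelling 7: 4871 + 875 = 5746
dwelling 8: 5746 + 875 = 6621
dwelling 9: 6621 + 875 = 7496
dwelling 10: 7496 + 875 = 8371
dwelling 11: 8371 + 875 = 9246
dwelling 12: 9246 + 875 = 10121
dwelling 13: 10121 + 875 = 10996
dwelling 14: 10996 + 875 = 11871
dwelling 15: 11871 + 875 = 12746
dwelling 16: 12746 + 875 = 13621
dwelling 17: 13621 + 875 = 14496
dwelling 18: 14496 + 875 = 15371
dwelling 19: 15371 + 875 = 16246

496, 1371, 2246, 3121, 3996, 4871, 5746, 6621, 7496, 8371, 9246, 10121, 10996, 11871, 12746, 13621, 14496, 15371, 16246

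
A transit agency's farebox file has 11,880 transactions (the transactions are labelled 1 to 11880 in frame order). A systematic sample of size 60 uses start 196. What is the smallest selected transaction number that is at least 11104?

k = 11880/60 = 198
Steps past start: ⌈(11104 − 196)/198⌉ = ⌈10908/198⌉ = 56
Selected transaction: 196 + 56×198 = 11284

11284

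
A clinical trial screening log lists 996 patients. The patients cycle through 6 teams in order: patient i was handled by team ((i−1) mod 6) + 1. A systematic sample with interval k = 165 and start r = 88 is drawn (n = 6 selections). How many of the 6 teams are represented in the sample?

Consecutive selections differ by k = 165, so their team numbers differ by 165 mod 6 = 3.
gcd(165, 6) = 3, so the sample visits 6/3 = 2 distinct residues mod 6.
Start 88 is team 4; the teams hit are 1, 4.

2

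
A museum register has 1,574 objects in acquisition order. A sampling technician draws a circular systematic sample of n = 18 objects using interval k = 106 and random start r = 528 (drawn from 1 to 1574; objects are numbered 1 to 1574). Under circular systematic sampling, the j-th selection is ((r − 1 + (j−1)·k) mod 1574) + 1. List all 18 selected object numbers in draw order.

Selection 1: 528
Selection 2: 528 + 106 = 634
Selection 3: 634 + 106 = 740
Selection 4: 740 + 106 = 846
Selection 5: 846 + 106 = 952
Selection 6: 952 + 106 = 1058
Selection 7: 1058 + 106 = 1164
Selection 8: 1164 + 106 = 1270
Selection 9: 1270 + 106 = 1376
Selection 10: 1376 + 106 = 1482
Selection 11: 1482 + 106 = 1588 → 1588 − 1574 = 14
Selection 12: 14 + 106 = 120
Selection 13: 120 + 106 = 226
Selection 14: 226 + 106 = 332
Selection 15: 332 + 106 = 438
Selection 16: 438 + 106 = 544
Selection 17: 544 + 106 = 650
Selection 18: 650 + 106 = 756

528, 634, 740, 846, 952, 1058, 1164, 1270, 1376, 1482, 14, 120, 226, 332, 438, 544, 650, 756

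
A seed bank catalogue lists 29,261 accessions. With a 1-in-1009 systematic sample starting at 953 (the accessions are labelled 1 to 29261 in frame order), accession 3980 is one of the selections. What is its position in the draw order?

k = 1009
position = (3980 − 953)/1009 + 1 = 3027/1009 + 1 = 3 + 1 = 4

4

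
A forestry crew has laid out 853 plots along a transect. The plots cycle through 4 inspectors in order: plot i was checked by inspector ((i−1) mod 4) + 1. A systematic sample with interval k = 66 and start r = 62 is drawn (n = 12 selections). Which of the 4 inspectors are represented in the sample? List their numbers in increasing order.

Consecutive selections differ by k = 66, so their inspector numbers differ by 66 mod 4 = 2.
gcd(66, 4) = 2, so the sample visits 4/2 = 2 distinct residues mod 4.
Start 62 is inspector 2; the inspectors hit are 2, 4.

2, 4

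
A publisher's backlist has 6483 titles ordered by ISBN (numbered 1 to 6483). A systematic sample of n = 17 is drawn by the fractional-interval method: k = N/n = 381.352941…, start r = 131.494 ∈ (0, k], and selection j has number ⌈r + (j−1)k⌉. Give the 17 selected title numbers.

j=1: r + 0k = 131.494 → ⌈·⌉ = 132
j=2: r + 1k = 512.846941… → ⌈·⌉ = 513
j=3: r + 2k = 894.199882… → ⌈·⌉ = 895
j=4: r + 3k = 1275.552823… → ⌈·⌉ = 1276
j=5: r + 4k = 1656.905764… → ⌈·⌉ = 1657
j=6: r + 5k = 2038.258705… → ⌈·⌉ = 2039
j=7: r + 6k = 2419.611647… → ⌈·⌉ = 2420
j=8: r + 7k = 2800.964588… → ⌈·⌉ = 2801
j=9: r + 8k = 3182.317529… → ⌈·⌉ = 3183
j=10: r + 9k = 3563.670470… → ⌈·⌉ = 3564
j=11: r + 10k = 3945.023411… → ⌈·⌉ = 3946
j=12: r + 11k = 4326.376352… → ⌈·⌉ = 4327
j=13: r + 12k = 4707.729294… → ⌈·⌉ = 4708
j=14: r + 13k = 5089.082235… → ⌈·⌉ = 5090
j=15: r + 14k = 5470.435176… → ⌈·⌉ = 5471
j=16: r + 15k = 5851.788117… → ⌈·⌉ = 5852
j=17: r + 16k = 6233.141058… → ⌈·⌉ = 6234

132, 513, 895, 1276, 1657, 2039, 2420, 2801, 3183, 3564, 3946, 4327, 4708, 5090, 5471, 5852, 6234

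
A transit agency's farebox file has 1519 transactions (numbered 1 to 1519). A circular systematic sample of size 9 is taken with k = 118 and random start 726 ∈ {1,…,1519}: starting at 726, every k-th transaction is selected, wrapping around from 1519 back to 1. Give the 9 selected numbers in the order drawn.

Selection 1: 726
Selection 2: 726 + 118 = 844
Selection 3: 844 + 118 = 962
Selection 4: 962 + 118 = 1080
Selection 5: 1080 + 118 = 1198
Selection 6: 1198 + 118 = 1316
Selection 7: 1316 + 118 = 1434
Selection 8: 1434 + 118 = 1552 → 1552 − 1519 = 33
Selection 9: 33 + 118 = 151

726, 844, 962, 1080, 1198, 1316, 1434, 33, 151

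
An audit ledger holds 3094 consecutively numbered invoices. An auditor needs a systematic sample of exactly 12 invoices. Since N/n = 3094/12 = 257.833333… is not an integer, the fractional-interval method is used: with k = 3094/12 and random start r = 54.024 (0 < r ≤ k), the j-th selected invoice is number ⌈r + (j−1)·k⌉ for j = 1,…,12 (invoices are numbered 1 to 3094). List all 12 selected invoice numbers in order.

j=1: r + 0k = 54.024 → ⌈·⌉ = 55
j=2: r + 1k = 311.857333… → ⌈·⌉ = 312
j=3: r + 2k = 569.690666… → ⌈·⌉ = 570
j=4: r + 3k = 827.524 → ⌈·⌉ = 828
j=5: r + 4k = 1085.357333… → ⌈·⌉ = 1086
j=6: r + 5k = 1343.190666… → ⌈·⌉ = 1344
j=7: r + 6k = 1601.024 → ⌈·⌉ = 1602
j=8: r + 7k = 1858.857333… → ⌈·⌉ = 1859
j=9: r + 8k = 2116.690666… → ⌈·⌉ = 2117
j=10: r + 9k = 2374.524 → ⌈·⌉ = 2375
j=11: r + 10k = 2632.357333… → ⌈·⌉ = 2633
j=12: r + 11k = 2890.190666… → ⌈·⌉ = 2891

55, 312, 570, 828, 1086, 1344, 1602, 1859, 2117, 2375, 2633, 2891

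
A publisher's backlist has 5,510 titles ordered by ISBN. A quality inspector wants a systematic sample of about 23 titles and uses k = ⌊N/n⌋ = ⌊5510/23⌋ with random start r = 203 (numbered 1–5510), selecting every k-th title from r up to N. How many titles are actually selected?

k = ⌊5510/23⌋ = 239
Achieved size = ⌊(5510 − 203)/239⌋ + 1 = ⌊5307/239⌋ + 1 = 22 + 1 = 23
(last selection: 203 + 22×239 = 5461 ≤ 5510; next would be 5700 > 5510)

23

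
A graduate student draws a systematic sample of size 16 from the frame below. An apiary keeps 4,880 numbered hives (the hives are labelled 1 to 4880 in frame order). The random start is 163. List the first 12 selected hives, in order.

k = N/n = 4880/16 = 305
hive 1: 163
hive 2: 163 + 305 = 468
hive 3: 468 + 305 = 773
hive 4: 773 + 305 = 1078
hive 5: 1078 + 305 = 1383
hive 6: 1383 + 305 = 1688
hive 7: 1688 + 305 = 1993
hive 8: 1993 + 305 = 2298
hive 9: 2298 + 305 = 2603
hive 10: 2603 + 305 = 2908
hive 11: 2908 + 305 = 3213
hive 12: 3213 + 305 = 3518

163, 468, 773, 1078, 1383, 1688, 1993, 2298, 2603, 2908, 3213, 3518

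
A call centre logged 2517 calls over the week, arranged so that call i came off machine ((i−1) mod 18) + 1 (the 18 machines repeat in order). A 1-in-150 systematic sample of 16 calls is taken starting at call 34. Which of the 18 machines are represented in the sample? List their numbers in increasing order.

Consecutive selections differ by k = 150, so their machine numbers differ by 150 mod 18 = 6.
gcd(150, 18) = 6, so the sample visits 18/6 = 3 distinct residues mod 18.
Start 34 is machine 16; the machines hit are 4, 10, 16.

4, 10, 16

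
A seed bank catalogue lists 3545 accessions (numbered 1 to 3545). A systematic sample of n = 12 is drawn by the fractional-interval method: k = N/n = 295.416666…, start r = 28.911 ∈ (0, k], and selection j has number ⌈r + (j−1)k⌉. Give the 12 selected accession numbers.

j=1: r + 0k = 28.911 → ⌈·⌉ = 29
j=2: r + 1k = 324.327666… → ⌈·⌉ = 325
j=3: r + 2k = 619.744333… → ⌈·⌉ = 620
j=4: r + 3k = 915.161 → ⌈·⌉ = 916
j=5: r + 4k = 1210.577666… → ⌈·⌉ = 1211
j=6: r + 5k = 1505.994333… → ⌈·⌉ = 1506
j=7: r + 6k = 1801.411 → ⌈·⌉ = 1802
j=8: r + 7k = 2096.827666… → ⌈·⌉ = 2097
j=9: r + 8k = 2392.244333… → ⌈·⌉ = 2393
j=10: r + 9k = 2687.661 → ⌈·⌉ = 2688
j=11: r + 10k = 2983.077666… → ⌈·⌉ = 2984
j=12: r + 11k = 3278.494333… → ⌈·⌉ = 3279

29, 325, 620, 916, 1211, 1506, 1802, 2097, 2393, 2688, 2984, 3279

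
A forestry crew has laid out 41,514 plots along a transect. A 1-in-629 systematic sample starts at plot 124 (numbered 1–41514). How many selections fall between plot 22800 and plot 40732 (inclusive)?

28

k = 629
First selection ≥ 22800: 124 + ⌈(22800−124)/629⌉·629 = 124 + 37×629 = 23397
Last selection ≤ 40732: 124 + ⌊(40732−124)/629⌋·629 = 124 + 64×629 = 40380
Count = 64 − 37 + 1 = 28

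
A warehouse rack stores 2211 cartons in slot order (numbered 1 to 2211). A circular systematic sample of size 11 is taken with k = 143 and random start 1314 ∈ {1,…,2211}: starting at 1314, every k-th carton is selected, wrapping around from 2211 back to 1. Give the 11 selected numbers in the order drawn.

Selection 1: 1314
Selection 2: 1314 + 143 = 1457
Selection 3: 1457 + 143 = 1600
Selection 4: 1600 + 143 = 1743
Selection 5: 1743 + 143 = 1886
Selection 6: 1886 + 143 = 2029
Selection 7: 2029 + 143 = 2172
Selection 8: 2172 + 143 = 2315 → 2315 − 2211 = 104
Selection 9: 104 + 143 = 247
Selection 10: 247 + 143 = 390
Selection 11: 390 + 143 = 533

1314, 1457, 1600, 1743, 1886, 2029, 2172, 104, 247, 390, 533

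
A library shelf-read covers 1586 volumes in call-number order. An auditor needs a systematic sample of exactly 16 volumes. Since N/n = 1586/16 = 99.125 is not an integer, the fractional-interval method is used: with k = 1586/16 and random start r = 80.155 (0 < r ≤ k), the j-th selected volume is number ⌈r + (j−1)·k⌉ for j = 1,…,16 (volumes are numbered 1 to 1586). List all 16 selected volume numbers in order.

j=1: r + 0k = 80.155 → ⌈·⌉ = 81
j=2: r + 1k = 179.28 → ⌈·⌉ = 180
j=3: r + 2k = 278.405 → ⌈·⌉ = 279
j=4: r + 3k = 377.53 → ⌈·⌉ = 378
j=5: r + 4k = 476.655 → ⌈·⌉ = 477
j=6: r + 5k = 575.78 → ⌈·⌉ = 576
j=7: r + 6k = 674.905 → ⌈·⌉ = 675
j=8: r + 7k = 774.03 → ⌈·⌉ = 775
j=9: r + 8k = 873.155 → ⌈·⌉ = 874
j=10: r + 9k = 972.28 → ⌈·⌉ = 973
j=11: r + 10k = 1071.405 → ⌈·⌉ = 1072
j=12: r + 11k = 1170.53 → ⌈·⌉ = 1171
j=13: r + 12k = 1269.655 → ⌈·⌉ = 1270
j=14: r + 13k = 1368.78 → ⌈·⌉ = 1369
j=15: r + 14k = 1467.905 → ⌈·⌉ = 1468
j=16: r + 15k = 1567.03 → ⌈·⌉ = 1568

81, 180, 279, 378, 477, 576, 675, 775, 874, 973, 1072, 1171, 1270, 1369, 1468, 1568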